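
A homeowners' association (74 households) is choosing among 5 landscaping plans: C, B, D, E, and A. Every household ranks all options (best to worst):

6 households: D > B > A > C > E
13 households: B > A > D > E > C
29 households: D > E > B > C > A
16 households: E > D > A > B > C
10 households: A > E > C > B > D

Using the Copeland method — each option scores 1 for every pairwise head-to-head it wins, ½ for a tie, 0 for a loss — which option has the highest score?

D

C: loses to B, D, E, and A → score 0.
B: beats C and A; loses to D and E → score 2.
D: beats C, B, E, and A → score 4.
E: beats C, B, and A; loses to D → score 3.
A: beats C; loses to B, D, and E → score 1.
D has the best pairwise record.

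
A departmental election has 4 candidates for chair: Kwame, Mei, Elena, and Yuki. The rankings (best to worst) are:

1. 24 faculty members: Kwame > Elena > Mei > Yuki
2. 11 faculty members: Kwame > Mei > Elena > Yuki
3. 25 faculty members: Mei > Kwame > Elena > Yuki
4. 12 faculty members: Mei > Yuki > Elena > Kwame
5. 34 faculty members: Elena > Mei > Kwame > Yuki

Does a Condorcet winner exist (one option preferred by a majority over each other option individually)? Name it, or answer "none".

none

Checking pairwise contests:
Mei beats Kwame 71–35.
Elena beats Mei 58–48.
Kwame beats Elena 60–46.
Kwame beats Yuki 94–12.
Every option loses at least one head-to-head, so there is no Condorcet winner.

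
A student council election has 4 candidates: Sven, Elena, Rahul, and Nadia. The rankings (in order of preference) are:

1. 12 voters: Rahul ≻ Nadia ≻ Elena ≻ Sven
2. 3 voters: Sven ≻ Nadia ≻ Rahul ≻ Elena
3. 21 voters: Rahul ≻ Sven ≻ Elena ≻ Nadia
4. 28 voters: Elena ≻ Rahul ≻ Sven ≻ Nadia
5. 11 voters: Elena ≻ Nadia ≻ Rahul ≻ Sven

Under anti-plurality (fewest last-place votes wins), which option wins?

Last-place votes: Sven 23, Elena 3, Rahul 0, Nadia 49.
Rahul is ranked last by the fewest voters, so Rahul wins.

Rahul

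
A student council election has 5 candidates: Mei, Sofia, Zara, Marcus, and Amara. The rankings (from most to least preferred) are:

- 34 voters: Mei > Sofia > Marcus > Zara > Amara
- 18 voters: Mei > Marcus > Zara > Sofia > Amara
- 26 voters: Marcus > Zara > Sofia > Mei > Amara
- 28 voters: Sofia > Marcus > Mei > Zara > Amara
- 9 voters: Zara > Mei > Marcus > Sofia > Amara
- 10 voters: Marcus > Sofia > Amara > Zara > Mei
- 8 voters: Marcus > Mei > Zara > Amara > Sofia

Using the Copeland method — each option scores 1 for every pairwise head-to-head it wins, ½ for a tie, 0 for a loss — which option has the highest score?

Mei: beats Sofia, Zara, and Amara; loses to Marcus → score 3.
Sofia: beats Zara and Amara; loses to Mei and Marcus → score 2.
Zara: beats Amara; loses to Mei, Sofia, and Marcus → score 1.
Marcus: beats Mei, Sofia, Zara, and Amara → score 4.
Amara: loses to Mei, Sofia, Zara, and Marcus → score 0.
Marcus has the best pairwise record.

Marcus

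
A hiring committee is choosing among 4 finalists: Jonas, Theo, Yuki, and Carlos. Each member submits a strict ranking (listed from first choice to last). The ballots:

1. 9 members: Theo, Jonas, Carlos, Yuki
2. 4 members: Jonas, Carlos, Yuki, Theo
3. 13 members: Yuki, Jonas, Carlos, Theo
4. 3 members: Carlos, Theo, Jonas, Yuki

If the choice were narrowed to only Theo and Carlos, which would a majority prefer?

Carlos

Voters preferring Theo to Carlos: 9; preferring Carlos to Theo: 20.
Carlos wins the head-to-head.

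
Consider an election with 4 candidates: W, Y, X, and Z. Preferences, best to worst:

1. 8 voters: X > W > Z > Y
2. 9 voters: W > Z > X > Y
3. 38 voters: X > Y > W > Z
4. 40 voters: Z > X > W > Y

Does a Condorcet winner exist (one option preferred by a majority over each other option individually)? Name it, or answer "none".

none

Checking pairwise contests:
X beats W 86–9.
W beats Y 57–38.
Z beats X 49–46.
W beats Z 55–40.
Every option loses at least one head-to-head, so there is no Condorcet winner.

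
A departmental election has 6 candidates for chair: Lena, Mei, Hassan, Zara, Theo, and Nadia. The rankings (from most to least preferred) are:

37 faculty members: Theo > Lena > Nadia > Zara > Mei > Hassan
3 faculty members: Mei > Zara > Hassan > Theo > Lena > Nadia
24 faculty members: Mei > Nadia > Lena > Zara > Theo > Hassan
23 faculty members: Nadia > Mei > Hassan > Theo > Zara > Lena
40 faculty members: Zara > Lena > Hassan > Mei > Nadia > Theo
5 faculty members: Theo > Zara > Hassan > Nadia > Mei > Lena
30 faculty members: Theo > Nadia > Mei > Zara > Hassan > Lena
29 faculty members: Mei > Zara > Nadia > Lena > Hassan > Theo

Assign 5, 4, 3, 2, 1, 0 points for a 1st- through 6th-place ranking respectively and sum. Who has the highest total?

Lena: 37·4 + 3·1 + 24·3 + 23·0 + 40·4 + 5·0 + 30·0 + 29·2 = 441
Mei: 37·1 + 3·5 + 24·5 + 23·4 + 40·2 + 5·1 + 30·3 + 29·5 = 584
Hassan: 37·0 + 3·3 + 24·0 + 23·3 + 40·3 + 5·3 + 30·1 + 29·1 = 272
Zara: 37·2 + 3·4 + 24·2 + 23·1 + 40·5 + 5·4 + 30·2 + 29·4 = 553
Theo: 37·5 + 3·2 + 24·1 + 23·2 + 40·0 + 5·5 + 30·5 + 29·0 = 436
Nadia: 37·3 + 3·0 + 24·4 + 23·5 + 40·1 + 5·2 + 30·4 + 29·3 = 579
Mei has the highest Borda score (584).

Mei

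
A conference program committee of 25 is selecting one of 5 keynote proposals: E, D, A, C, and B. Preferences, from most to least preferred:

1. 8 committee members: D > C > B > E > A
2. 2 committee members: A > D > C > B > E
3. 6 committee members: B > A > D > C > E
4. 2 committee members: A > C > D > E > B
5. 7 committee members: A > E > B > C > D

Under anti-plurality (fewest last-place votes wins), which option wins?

C

Last-place votes: E 8, D 7, A 8, C 0, B 2.
C is ranked last by the fewest voters, so C wins.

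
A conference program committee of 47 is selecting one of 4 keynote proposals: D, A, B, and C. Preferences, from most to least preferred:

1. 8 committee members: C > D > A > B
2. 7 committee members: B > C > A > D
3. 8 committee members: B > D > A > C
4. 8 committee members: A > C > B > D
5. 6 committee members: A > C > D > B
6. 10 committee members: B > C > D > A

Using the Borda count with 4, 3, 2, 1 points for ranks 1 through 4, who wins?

C

D: 8·3 + 7·1 + 8·3 + 8·1 + 6·2 + 10·2 = 95
A: 8·2 + 7·2 + 8·2 + 8·4 + 6·4 + 10·1 = 112
B: 8·1 + 7·4 + 8·4 + 8·2 + 6·1 + 10·4 = 130
C: 8·4 + 7·3 + 8·1 + 8·3 + 6·3 + 10·3 = 133
C has the highest Borda score (133).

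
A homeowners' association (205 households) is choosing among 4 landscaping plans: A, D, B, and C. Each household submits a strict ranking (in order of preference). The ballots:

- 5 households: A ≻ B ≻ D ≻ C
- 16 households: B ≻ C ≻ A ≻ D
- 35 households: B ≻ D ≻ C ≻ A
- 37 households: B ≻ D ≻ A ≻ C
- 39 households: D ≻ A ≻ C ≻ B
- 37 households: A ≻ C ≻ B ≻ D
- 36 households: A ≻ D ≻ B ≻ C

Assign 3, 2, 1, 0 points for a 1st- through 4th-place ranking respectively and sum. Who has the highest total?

A

A: 5·3 + 16·1 + 35·0 + 37·1 + 39·2 + 37·3 + 36·3 = 365
D: 5·1 + 16·0 + 35·2 + 37·2 + 39·3 + 37·0 + 36·2 = 338
B: 5·2 + 16·3 + 35·3 + 37·3 + 39·0 + 37·1 + 36·1 = 347
C: 5·0 + 16·2 + 35·1 + 37·0 + 39·1 + 37·2 + 36·0 = 180
A has the highest Borda score (365).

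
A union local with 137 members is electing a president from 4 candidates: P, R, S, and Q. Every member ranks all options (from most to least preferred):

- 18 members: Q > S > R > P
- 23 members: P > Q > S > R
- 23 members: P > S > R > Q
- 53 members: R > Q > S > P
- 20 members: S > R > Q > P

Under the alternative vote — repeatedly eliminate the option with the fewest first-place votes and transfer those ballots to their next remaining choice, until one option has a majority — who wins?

R

Round 1: P 46, R 53, S 20, Q 18. Eliminate Q.
Round 2: P 46, R 53, S 38. Eliminate S.
Round 3: P 46, R 91. R has a majority.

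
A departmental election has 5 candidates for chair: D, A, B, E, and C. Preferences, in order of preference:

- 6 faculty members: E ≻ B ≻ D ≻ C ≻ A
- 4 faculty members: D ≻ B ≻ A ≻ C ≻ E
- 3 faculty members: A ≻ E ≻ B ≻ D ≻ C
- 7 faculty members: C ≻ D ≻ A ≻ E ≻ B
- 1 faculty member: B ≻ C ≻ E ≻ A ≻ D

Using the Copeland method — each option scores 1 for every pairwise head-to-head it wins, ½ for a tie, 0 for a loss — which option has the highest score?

D: beats A, B, E, and C → score 4.
A: beats E; loses to D, B, and C → score 1.
B: beats A and C; loses to D and E → score 2.
E: beats B; loses to D, A, and C → score 1.
C: beats A and E; loses to D and B → score 2.
D has the best pairwise record.

D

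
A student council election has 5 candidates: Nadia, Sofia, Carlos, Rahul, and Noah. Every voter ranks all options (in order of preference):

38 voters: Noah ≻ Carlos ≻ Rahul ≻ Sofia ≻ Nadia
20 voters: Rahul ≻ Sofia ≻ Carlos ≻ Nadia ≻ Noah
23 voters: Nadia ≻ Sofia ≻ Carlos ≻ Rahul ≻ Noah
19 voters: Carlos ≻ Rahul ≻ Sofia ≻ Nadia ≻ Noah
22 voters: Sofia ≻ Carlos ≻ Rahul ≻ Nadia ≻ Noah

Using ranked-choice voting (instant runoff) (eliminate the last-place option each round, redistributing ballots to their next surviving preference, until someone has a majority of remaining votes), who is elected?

Round 1: Nadia 23, Sofia 22, Carlos 19, Rahul 20, Noah 38. Eliminate Carlos.
Round 2: Nadia 23, Sofia 22, Rahul 39, Noah 38. Eliminate Sofia.
Round 3: Nadia 23, Rahul 61, Noah 38. Eliminate Nadia.
Round 4: Rahul 84, Noah 38. Rahul has a majority.

Rahul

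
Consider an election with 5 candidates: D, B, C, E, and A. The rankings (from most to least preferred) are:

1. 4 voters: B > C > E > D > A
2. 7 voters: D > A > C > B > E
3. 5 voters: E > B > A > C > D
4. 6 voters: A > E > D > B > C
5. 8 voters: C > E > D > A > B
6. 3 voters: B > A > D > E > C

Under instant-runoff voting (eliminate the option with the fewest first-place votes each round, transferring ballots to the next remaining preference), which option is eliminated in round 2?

Round 1: D 7, B 7, C 8, E 5, A 6. Eliminate E.
Round 2: D 7, B 12, C 8, A 6. Eliminate A.

A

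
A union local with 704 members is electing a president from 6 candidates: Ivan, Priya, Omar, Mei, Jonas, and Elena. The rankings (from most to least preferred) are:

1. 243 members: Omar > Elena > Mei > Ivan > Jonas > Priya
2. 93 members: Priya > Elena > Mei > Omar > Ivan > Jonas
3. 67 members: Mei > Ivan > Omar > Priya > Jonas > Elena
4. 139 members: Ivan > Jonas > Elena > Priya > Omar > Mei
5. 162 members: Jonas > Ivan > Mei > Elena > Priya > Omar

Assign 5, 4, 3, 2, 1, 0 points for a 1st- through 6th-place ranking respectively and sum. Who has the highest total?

Ivan

Ivan: 243·2 + 93·1 + 67·4 + 139·5 + 162·4 = 2190
Priya: 243·0 + 93·5 + 67·2 + 139·2 + 162·1 = 1039
Omar: 243·5 + 93·2 + 67·3 + 139·1 + 162·0 = 1741
Mei: 243·3 + 93·3 + 67·5 + 139·0 + 162·3 = 1829
Jonas: 243·1 + 93·0 + 67·1 + 139·4 + 162·5 = 1676
Elena: 243·4 + 93·4 + 67·0 + 139·3 + 162·2 = 2085
Ivan has the highest Borda score (2190).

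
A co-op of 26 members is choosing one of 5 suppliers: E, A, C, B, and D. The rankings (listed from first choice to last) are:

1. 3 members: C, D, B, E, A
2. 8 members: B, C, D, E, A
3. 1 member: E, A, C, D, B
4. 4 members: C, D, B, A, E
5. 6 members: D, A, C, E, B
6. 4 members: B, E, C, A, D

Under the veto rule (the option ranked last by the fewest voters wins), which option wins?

C

Last-place votes: E 4, A 11, C 0, B 7, D 4.
C is ranked last by the fewest voters, so C wins.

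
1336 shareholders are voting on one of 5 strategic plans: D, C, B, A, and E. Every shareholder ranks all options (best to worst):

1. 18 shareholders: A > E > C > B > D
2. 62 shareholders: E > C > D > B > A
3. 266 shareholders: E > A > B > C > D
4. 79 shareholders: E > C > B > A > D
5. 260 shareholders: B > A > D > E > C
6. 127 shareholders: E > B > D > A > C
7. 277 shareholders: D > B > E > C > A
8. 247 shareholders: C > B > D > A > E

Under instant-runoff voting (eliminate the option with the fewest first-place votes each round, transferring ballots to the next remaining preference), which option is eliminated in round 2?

C

Round 1: D 277, C 247, B 260, A 18, E 534. Eliminate A.
Round 2: D 277, C 247, B 260, E 552. Eliminate C.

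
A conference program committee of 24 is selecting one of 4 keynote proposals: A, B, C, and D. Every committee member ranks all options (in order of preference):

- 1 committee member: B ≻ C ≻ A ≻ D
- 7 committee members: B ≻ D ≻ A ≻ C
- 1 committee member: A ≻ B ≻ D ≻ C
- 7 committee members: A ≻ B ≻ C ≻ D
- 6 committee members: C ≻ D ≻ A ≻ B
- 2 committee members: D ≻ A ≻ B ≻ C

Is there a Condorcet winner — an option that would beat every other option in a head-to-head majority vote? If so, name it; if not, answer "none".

none

Checking pairwise contests:
D beats A 15–9.
A beats B 16–8.
A beats C 17–7.
B beats D 16–8.
Every option loses at least one head-to-head, so there is no Condorcet winner.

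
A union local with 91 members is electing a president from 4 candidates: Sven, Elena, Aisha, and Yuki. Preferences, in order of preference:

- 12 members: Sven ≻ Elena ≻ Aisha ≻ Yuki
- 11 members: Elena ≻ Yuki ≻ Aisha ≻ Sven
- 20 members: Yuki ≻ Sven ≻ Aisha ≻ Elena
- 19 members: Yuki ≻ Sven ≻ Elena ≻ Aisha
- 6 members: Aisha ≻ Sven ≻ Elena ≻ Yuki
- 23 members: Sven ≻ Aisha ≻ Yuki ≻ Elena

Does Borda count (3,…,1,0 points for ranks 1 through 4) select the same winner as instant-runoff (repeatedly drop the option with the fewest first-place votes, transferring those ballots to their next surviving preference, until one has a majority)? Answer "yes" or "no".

no

Borda — scores: Sven 195, Elena 82, Aisha 107, Yuki 162. Winner: Sven.
Instant-runoff — R1 Sven 35, Elena 11, Aisha 6, Yuki 39 (Aisha out); R2 Sven 41, Elena 11, Yuki 39 (Elena out); R3 Sven 41, Yuki 50 (Yuki winner). Winner: Yuki.
The two methods disagree.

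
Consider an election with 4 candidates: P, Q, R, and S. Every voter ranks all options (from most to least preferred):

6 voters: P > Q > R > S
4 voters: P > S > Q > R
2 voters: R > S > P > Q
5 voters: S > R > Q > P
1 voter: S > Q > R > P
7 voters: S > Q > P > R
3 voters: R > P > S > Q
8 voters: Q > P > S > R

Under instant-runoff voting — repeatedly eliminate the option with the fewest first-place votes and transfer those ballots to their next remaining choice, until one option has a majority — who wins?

Round 1: P 10, Q 8, R 5, S 13. Eliminate R.
Round 2: P 13, Q 8, S 15. Eliminate Q.
Round 3: P 21, S 15. P has a majority.

P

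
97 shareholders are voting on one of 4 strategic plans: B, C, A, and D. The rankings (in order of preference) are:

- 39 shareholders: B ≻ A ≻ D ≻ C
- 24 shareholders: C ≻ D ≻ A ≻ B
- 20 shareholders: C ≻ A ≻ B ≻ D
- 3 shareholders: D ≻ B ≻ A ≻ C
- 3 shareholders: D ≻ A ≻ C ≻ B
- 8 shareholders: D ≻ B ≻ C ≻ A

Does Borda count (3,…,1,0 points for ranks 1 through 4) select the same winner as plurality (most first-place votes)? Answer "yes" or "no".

no

Borda — scores: B 159, C 143, A 151, D 129. Winner: B.
Plurality — first-place votes: B 39, C 44, A 0, D 14. Winner: C.
The two methods disagree.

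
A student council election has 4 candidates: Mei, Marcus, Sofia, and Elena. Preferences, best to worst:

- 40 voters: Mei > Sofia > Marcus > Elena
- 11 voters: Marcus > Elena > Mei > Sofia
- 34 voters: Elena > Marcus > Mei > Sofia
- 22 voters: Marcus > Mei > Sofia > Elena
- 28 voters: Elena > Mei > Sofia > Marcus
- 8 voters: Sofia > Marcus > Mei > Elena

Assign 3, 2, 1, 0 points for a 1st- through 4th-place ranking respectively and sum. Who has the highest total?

Mei: 40·3 + 11·1 + 34·1 + 22·2 + 28·2 + 8·1 = 273
Marcus: 40·1 + 11·3 + 34·2 + 22·3 + 28·0 + 8·2 = 223
Sofia: 40·2 + 11·0 + 34·0 + 22·1 + 28·1 + 8·3 = 154
Elena: 40·0 + 11·2 + 34·3 + 22·0 + 28·3 + 8·0 = 208
Mei has the highest Borda score (273).

Mei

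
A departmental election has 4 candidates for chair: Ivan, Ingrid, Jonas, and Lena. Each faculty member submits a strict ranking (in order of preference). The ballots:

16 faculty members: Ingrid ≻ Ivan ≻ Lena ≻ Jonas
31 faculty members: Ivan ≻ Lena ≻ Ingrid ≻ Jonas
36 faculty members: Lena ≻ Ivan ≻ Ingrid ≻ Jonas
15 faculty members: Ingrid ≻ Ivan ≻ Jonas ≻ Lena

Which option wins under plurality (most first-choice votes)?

Lena

First-place votes: Ivan 31, Ingrid 31, Jonas 0, Lena 36.
Lena has the most first-place votes.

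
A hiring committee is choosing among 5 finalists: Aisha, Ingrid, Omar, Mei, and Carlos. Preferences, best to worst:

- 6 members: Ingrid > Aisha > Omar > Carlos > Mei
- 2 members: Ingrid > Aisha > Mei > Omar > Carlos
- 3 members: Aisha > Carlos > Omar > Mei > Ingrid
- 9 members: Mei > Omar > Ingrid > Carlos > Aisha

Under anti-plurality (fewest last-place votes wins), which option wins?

Last-place votes: Aisha 9, Ingrid 3, Omar 0, Mei 6, Carlos 2.
Omar is ranked last by the fewest voters, so Omar wins.

Omar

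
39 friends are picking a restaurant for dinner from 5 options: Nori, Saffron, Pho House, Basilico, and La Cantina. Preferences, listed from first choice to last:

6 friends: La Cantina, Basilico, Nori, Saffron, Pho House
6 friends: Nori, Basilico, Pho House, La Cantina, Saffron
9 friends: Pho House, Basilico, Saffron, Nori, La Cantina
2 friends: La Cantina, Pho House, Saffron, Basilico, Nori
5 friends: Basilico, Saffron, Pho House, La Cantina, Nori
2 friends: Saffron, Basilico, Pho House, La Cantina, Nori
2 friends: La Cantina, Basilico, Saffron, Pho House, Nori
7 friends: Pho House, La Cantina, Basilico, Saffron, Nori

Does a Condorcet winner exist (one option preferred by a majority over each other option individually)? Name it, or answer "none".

Basilico vs Nori: 33–6 for Basilico.
Basilico vs Saffron: 35–4 for Basilico.
Basilico vs Pho House: 21–18 for Basilico.
Basilico vs La Cantina: 22–17 for Basilico.
Basilico beats every other option head-to-head.

Basilico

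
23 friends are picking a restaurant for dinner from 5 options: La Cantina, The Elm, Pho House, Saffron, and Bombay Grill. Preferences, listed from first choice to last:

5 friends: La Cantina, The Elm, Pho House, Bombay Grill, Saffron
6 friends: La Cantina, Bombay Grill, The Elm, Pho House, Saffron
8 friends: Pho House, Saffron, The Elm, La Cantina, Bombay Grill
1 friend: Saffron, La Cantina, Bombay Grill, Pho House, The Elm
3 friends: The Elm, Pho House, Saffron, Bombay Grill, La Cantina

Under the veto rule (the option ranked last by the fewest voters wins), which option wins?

Pho House

Last-place votes: La Cantina 3, The Elm 1, Pho House 0, Saffron 11, Bombay Grill 8.
Pho House is ranked last by the fewest voters, so Pho House wins.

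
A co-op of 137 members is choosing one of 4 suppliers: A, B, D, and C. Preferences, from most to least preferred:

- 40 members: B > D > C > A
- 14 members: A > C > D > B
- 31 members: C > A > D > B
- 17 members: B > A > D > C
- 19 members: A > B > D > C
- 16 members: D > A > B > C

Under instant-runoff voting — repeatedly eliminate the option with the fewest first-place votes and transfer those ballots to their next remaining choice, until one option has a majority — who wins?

A

Round 1: A 33, B 57, D 16, C 31. Eliminate D.
Round 2: A 49, B 57, C 31. Eliminate C.
Round 3: A 80, B 57. A has a majority.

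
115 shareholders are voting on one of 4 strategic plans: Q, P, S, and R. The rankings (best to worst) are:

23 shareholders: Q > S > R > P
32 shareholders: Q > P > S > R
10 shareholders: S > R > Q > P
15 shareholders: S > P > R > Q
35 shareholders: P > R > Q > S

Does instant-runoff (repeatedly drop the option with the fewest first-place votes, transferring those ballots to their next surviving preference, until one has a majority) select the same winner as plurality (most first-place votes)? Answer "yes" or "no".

Instant-runoff — R1 Q 55, P 35, S 25, R 0 (R out); R2 Q 55, P 35, S 25 (S out); R3 Q 65, P 50 (Q winner). Winner: Q.
Plurality — first-place votes: Q 55, P 35, S 25, R 0. Winner: Q.
The two methods agree.

yes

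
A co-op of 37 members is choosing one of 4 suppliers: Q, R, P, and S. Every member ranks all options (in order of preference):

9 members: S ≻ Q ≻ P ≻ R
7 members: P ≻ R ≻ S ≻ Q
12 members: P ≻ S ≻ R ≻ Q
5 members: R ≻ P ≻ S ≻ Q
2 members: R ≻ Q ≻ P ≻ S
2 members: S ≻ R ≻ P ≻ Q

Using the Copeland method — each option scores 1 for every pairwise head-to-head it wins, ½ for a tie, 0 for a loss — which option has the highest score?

Q: loses to R, P, and S → score 0.
R: beats Q; loses to P and S → score 1.
P: beats Q, R, and S → score 3.
S: beats Q and R; loses to P → score 2.
P has the best pairwise record.

P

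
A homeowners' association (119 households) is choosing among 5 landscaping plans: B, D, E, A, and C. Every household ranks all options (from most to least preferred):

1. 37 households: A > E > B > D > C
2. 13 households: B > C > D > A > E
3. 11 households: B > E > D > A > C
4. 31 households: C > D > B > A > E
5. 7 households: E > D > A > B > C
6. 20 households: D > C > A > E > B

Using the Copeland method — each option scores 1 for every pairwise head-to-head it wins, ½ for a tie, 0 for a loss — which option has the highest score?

D

B: beats D and C; loses to E and A → score 2.
D: beats E, A, and C; loses to B → score 3.
E: beats B; loses to D, A, and C → score 1.
A: beats B and E; loses to D and C → score 2.
C: beats E and A; loses to B and D → score 2.
D has the best pairwise record.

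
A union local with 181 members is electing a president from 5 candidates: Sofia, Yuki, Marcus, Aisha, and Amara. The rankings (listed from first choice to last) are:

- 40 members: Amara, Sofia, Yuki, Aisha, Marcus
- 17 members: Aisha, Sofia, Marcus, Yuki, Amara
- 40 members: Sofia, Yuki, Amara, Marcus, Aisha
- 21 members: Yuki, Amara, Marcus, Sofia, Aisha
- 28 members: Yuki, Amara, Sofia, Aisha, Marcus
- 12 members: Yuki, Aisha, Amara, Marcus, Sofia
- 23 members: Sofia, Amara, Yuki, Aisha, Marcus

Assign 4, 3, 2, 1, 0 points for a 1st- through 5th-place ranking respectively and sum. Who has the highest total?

Sofia: 40·3 + 17·3 + 40·4 + 21·1 + 28·2 + 12·0 + 23·4 = 500
Yuki: 40·2 + 17·1 + 40·3 + 21·4 + 28·4 + 12·4 + 23·2 = 507
Marcus: 40·0 + 17·2 + 40·1 + 21·2 + 28·0 + 12·1 + 23·0 = 128
Aisha: 40·1 + 17·4 + 40·0 + 21·0 + 28·1 + 12·3 + 23·1 = 195
Amara: 40·4 + 17·0 + 40·2 + 21·3 + 28·3 + 12·2 + 23·3 = 480
Yuki has the highest Borda score (507).

Yuki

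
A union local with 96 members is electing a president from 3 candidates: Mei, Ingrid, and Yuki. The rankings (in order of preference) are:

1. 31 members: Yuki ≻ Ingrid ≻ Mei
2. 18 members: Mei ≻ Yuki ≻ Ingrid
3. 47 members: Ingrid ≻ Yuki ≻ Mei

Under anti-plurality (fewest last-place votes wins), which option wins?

Yuki

Last-place votes: Mei 78, Ingrid 18, Yuki 0.
Yuki is ranked last by the fewest voters, so Yuki wins.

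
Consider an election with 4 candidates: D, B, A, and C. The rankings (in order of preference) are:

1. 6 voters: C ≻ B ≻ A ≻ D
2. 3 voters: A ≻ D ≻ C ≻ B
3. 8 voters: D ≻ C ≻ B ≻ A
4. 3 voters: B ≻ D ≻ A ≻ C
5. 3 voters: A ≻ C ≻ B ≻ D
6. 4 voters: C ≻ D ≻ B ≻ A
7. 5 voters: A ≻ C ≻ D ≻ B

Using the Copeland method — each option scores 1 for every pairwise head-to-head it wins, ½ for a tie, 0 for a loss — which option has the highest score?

D: beats B; loses to A and C → score 1.
B: beats A; loses to D and C → score 1.
A: beats D; loses to B and C → score 1.
C: beats D, B, and A → score 3.
C has the best pairwise record.

C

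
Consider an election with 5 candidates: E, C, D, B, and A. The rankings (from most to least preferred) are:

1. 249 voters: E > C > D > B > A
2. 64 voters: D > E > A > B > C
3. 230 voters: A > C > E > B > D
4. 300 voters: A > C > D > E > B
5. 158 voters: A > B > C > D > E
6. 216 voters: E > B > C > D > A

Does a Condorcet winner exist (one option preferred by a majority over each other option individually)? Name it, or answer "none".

A

A vs E: 688–529 for A.
A vs C: 752–465 for A.
A vs D: 688–529 for A.
A vs B: 752–465 for A.
A beats every other option head-to-head.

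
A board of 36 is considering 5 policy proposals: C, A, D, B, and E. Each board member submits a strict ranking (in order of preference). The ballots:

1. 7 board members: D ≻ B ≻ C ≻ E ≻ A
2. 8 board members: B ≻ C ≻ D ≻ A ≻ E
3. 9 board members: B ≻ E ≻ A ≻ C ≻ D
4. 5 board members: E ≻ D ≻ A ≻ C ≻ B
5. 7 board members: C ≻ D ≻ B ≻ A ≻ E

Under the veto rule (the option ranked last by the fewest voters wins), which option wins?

Last-place votes: C 0, A 7, D 9, B 5, E 15.
C is ranked last by the fewest voters, so C wins.

C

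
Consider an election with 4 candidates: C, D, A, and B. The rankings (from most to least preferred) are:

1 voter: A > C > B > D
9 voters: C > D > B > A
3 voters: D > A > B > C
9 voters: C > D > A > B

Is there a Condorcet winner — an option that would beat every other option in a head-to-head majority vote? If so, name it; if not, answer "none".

C vs D: 19–3 for C.
C vs A: 18–4 for C.
C vs B: 19–3 for C.
C beats every other option head-to-head.

C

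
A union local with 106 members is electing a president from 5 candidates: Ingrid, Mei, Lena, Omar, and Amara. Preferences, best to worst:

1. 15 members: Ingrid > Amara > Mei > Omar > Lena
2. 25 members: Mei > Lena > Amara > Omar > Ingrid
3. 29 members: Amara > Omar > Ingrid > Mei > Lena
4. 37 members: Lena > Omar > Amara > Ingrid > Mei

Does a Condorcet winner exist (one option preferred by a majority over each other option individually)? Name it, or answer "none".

Checking pairwise contests:
Lena beats Ingrid 62–44.
Ingrid beats Mei 81–25.
Mei beats Lena 69–37.
Lena beats Omar 62–44.
Lena beats Amara 62–44.
Every option loses at least one head-to-head, so there is no Condorcet winner.

none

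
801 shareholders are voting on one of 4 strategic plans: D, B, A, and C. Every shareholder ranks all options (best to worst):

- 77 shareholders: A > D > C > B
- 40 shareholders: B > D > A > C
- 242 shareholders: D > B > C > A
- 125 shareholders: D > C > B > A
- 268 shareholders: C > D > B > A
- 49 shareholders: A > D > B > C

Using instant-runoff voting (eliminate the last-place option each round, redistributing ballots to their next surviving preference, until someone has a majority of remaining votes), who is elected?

D

Round 1: D 367, B 40, A 126, C 268. Eliminate B.
Round 2: D 407, A 126, C 268. D has a majority.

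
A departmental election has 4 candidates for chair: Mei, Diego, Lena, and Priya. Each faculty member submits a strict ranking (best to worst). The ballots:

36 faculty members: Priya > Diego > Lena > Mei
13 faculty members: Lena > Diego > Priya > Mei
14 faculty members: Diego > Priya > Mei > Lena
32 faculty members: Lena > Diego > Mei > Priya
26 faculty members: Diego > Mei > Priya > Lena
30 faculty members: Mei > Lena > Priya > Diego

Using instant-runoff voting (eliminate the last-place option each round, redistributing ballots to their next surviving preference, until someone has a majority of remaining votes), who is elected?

Round 1: Mei 30, Diego 40, Lena 45, Priya 36. Eliminate Mei.
Round 2: Diego 40, Lena 75, Priya 36. Eliminate Priya.
Round 3: Diego 76, Lena 75. Diego has a majority.

Diego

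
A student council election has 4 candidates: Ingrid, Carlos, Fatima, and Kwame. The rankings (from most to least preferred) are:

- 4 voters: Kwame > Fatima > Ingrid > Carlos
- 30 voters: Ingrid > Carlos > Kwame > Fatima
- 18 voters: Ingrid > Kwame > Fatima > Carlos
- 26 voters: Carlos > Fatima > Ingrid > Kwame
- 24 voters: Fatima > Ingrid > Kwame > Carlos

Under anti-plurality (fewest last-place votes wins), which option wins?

Last-place votes: Ingrid 0, Carlos 46, Fatima 30, Kwame 26.
Ingrid is ranked last by the fewest voters, so Ingrid wins.

Ingrid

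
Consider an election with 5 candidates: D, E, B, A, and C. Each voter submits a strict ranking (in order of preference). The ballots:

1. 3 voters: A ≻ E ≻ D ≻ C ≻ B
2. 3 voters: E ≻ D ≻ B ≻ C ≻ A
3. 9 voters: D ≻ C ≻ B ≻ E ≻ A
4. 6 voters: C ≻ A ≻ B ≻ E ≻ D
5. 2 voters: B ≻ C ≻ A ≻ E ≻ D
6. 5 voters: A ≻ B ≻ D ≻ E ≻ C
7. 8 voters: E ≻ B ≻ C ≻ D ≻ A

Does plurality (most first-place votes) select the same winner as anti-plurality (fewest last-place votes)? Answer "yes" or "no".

yes

Plurality — first-place votes: D 9, E 11, B 2, A 8, C 6. Winner: E.
Anti-plurality — last-place votes: D 8, E 0, B 3, A 20, C 5. Winner: E.
The two methods agree.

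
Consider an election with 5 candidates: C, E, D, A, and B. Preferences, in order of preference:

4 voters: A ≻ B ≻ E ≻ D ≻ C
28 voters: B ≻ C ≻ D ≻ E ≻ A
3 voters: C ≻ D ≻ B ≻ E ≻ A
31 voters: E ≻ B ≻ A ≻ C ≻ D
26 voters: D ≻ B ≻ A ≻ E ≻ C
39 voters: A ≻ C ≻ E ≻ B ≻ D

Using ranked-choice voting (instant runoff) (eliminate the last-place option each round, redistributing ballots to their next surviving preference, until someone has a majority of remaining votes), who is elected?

A

Round 1: C 3, E 31, D 26, A 43, B 28. Eliminate C.
Round 2: E 31, D 29, A 43, B 28. Eliminate B.
Round 3: E 31, D 57, A 43. Eliminate E.
Round 4: D 57, A 74. A has a majority.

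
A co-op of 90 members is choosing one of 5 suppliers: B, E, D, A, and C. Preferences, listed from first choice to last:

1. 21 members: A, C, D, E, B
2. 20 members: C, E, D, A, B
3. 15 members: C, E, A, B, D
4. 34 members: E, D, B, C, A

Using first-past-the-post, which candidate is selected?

C

First-place votes: B 0, E 34, D 0, A 21, C 35.
C has the most first-place votes.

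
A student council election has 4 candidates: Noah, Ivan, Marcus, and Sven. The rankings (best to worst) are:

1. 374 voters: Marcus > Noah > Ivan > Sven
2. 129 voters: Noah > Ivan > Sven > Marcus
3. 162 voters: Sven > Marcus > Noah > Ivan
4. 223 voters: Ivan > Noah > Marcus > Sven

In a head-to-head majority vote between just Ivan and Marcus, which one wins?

Voters preferring Ivan to Marcus: 352; preferring Marcus to Ivan: 536.
Marcus wins the head-to-head.

Marcus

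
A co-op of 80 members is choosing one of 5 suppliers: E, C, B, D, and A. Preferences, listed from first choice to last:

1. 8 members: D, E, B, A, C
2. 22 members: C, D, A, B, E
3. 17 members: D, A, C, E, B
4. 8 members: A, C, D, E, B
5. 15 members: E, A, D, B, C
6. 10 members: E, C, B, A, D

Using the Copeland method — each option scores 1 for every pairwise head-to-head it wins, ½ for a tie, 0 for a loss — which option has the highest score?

E: beats B; loses to C, D, and A → score 1.
C: beats E and B; ties D; loses to A → score 2.5.
B: loses to E, C, D, and A → score 0.
D: beats E, B, and A; ties C → score 3.5.
A: beats E, C, and B; loses to D → score 3.
D has the best pairwise record.

D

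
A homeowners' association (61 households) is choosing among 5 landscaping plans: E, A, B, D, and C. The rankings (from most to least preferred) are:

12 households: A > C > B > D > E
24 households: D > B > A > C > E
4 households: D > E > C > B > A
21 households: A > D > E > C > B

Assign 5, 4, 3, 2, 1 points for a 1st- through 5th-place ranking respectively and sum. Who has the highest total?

D

E: 12·1 + 24·1 + 4·4 + 21·3 = 115
A: 12·5 + 24·3 + 4·1 + 21·5 = 241
B: 12·3 + 24·4 + 4·2 + 21·1 = 161
D: 12·2 + 24·5 + 4·5 + 21·4 = 248
C: 12·4 + 24·2 + 4·3 + 21·2 = 150
D has the highest Borda score (248).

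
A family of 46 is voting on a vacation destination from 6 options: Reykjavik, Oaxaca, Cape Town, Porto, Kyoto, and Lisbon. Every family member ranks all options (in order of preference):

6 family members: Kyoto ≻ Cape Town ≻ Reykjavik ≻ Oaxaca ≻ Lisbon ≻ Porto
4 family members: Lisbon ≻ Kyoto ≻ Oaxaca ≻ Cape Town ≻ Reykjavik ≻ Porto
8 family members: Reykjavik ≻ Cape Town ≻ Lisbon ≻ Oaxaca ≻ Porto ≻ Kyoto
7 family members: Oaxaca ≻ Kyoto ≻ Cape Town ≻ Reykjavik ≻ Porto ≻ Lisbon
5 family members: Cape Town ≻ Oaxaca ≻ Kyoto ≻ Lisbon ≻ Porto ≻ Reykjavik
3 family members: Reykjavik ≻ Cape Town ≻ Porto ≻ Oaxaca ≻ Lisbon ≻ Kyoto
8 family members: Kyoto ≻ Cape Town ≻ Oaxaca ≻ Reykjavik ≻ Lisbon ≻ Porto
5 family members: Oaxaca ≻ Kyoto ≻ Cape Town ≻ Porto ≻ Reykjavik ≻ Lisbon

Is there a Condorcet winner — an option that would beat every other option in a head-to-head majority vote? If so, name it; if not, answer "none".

none

Checking pairwise contests:
Oaxaca beats Reykjavik 29–17.
Cape Town beats Oaxaca 30–16.
Kyoto beats Cape Town 30–16.
Reykjavik beats Porto 36–10.
Oaxaca beats Kyoto 28–18.
Reykjavik beats Lisbon 37–9.
Every option loses at least one head-to-head, so there is no Condorcet winner.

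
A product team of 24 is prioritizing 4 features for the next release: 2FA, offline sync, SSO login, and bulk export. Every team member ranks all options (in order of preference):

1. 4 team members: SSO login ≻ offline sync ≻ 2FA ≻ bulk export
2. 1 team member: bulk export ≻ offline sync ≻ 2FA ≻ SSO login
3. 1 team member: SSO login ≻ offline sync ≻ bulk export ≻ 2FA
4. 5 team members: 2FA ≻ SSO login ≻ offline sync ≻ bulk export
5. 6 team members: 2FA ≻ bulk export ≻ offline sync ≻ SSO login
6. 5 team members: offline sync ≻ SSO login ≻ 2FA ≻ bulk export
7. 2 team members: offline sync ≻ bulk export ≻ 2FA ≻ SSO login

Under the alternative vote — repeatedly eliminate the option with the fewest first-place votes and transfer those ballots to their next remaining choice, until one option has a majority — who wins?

offline sync

Round 1: 2FA 11, offline sync 7, SSO login 5, bulk export 1. Eliminate bulk export.
Round 2: 2FA 11, offline sync 8, SSO login 5. Eliminate SSO login.
Round 3: 2FA 11, offline sync 13. Offline sync has a majority.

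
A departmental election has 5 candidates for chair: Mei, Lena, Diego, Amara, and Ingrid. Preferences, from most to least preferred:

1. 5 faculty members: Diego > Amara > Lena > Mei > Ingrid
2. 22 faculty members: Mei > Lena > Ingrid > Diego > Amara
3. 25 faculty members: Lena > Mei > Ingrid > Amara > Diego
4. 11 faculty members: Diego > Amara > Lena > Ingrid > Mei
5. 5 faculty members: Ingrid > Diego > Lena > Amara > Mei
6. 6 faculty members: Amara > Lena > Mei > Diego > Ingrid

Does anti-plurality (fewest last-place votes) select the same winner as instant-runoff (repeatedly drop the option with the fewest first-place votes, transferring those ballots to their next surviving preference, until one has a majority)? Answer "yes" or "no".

yes

Anti-plurality — last-place votes: Mei 16, Lena 0, Diego 25, Amara 22, Ingrid 11. Winner: Lena.
Instant-runoff — R1 Mei 22, Lena 25, Diego 16, Amara 6, Ingrid 5 (Ingrid out); R2 Mei 22, Lena 25, Diego 21, Amara 6 (Amara out); R3 Mei 22, Lena 31, Diego 21 (Diego out); R4 Mei 22, Lena 52 (Lena winner). Winner: Lena.
The two methods agree.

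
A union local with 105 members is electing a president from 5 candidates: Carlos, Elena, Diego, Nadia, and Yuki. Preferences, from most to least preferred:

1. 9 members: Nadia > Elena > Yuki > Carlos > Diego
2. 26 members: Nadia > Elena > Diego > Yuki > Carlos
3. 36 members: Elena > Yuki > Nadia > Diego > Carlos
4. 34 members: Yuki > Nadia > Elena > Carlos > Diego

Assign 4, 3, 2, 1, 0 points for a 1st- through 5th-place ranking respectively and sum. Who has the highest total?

Carlos: 9·1 + 26·0 + 36·0 + 34·1 = 43
Elena: 9·3 + 26·3 + 36·4 + 34·2 = 317
Diego: 9·0 + 26·2 + 36·1 + 34·0 = 88
Nadia: 9·4 + 26·4 + 36·2 + 34·3 = 314
Yuki: 9·2 + 26·1 + 36·3 + 34·4 = 288
Elena has the highest Borda score (317).

Elena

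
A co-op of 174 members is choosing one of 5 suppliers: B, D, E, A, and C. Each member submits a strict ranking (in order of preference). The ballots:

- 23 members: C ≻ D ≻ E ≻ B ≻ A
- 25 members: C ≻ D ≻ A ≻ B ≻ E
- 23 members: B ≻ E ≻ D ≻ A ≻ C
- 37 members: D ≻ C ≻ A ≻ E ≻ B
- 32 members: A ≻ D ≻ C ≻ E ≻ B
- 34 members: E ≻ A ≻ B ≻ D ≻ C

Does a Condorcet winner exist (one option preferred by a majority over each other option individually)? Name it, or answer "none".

D

D vs B: 117–57 for D.
D vs E: 117–57 for D.
D vs A: 108–66 for D.
D vs C: 126–48 for D.
D beats every other option head-to-head.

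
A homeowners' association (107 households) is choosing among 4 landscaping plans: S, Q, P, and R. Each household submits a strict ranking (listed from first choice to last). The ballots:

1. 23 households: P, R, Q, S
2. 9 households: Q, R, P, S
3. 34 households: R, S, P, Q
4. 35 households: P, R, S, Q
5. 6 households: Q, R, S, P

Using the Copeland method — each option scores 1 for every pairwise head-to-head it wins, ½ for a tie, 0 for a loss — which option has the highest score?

S: beats Q; loses to P and R → score 1.
Q: loses to S, P, and R → score 0.
P: beats S, Q, and R → score 3.
R: beats S and Q; loses to P → score 2.
P has the best pairwise record.

P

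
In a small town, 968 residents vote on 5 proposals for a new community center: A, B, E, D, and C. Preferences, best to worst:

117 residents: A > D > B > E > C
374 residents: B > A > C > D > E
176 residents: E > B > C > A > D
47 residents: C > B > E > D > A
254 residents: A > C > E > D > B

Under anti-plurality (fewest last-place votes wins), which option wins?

Last-place votes: A 47, B 254, E 374, D 176, C 117.
A is ranked last by the fewest voters, so A wins.

A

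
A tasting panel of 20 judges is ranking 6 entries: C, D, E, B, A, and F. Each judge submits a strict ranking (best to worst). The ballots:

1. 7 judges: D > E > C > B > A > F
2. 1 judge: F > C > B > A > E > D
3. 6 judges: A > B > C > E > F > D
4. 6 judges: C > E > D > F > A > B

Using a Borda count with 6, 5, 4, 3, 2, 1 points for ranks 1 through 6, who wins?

C: 7·4 + 1·5 + 6·4 + 6·6 = 93
D: 7·6 + 1·1 + 6·1 + 6·4 = 73
E: 7·5 + 1·2 + 6·3 + 6·5 = 85
B: 7·3 + 1·4 + 6·5 + 6·1 = 61
A: 7·2 + 1·3 + 6·6 + 6·2 = 65
F: 7·1 + 1·6 + 6·2 + 6·3 = 43
C has the highest Borda score (93).

C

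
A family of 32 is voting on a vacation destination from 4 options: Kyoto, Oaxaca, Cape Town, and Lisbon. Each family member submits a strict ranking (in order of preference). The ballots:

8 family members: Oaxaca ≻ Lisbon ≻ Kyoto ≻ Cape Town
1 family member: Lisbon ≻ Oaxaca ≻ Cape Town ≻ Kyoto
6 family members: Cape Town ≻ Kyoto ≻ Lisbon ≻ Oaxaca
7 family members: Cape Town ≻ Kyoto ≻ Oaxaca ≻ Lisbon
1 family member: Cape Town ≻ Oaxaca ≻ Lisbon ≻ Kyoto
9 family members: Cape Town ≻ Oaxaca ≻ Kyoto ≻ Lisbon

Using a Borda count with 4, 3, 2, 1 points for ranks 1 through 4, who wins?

Kyoto: 8·2 + 1·1 + 6·3 + 7·3 + 1·1 + 9·2 = 75
Oaxaca: 8·4 + 1·3 + 6·1 + 7·2 + 1·3 + 9·3 = 85
Cape Town: 8·1 + 1·2 + 6·4 + 7·4 + 1·4 + 9·4 = 102
Lisbon: 8·3 + 1·4 + 6·2 + 7·1 + 1·2 + 9·1 = 58
Cape Town has the highest Borda score (102).

Cape Town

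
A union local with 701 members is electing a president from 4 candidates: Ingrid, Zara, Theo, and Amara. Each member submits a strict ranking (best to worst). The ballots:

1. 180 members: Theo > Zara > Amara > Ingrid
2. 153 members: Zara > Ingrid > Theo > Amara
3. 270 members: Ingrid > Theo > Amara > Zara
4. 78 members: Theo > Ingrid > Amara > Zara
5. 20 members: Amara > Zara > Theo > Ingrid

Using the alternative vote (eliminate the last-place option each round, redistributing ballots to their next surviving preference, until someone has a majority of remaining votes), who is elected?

Ingrid

Round 1: Ingrid 270, Zara 153, Theo 258, Amara 20. Eliminate Amara.
Round 2: Ingrid 270, Zara 173, Theo 258. Eliminate Zara.
Round 3: Ingrid 423, Theo 278. Ingrid has a majority.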